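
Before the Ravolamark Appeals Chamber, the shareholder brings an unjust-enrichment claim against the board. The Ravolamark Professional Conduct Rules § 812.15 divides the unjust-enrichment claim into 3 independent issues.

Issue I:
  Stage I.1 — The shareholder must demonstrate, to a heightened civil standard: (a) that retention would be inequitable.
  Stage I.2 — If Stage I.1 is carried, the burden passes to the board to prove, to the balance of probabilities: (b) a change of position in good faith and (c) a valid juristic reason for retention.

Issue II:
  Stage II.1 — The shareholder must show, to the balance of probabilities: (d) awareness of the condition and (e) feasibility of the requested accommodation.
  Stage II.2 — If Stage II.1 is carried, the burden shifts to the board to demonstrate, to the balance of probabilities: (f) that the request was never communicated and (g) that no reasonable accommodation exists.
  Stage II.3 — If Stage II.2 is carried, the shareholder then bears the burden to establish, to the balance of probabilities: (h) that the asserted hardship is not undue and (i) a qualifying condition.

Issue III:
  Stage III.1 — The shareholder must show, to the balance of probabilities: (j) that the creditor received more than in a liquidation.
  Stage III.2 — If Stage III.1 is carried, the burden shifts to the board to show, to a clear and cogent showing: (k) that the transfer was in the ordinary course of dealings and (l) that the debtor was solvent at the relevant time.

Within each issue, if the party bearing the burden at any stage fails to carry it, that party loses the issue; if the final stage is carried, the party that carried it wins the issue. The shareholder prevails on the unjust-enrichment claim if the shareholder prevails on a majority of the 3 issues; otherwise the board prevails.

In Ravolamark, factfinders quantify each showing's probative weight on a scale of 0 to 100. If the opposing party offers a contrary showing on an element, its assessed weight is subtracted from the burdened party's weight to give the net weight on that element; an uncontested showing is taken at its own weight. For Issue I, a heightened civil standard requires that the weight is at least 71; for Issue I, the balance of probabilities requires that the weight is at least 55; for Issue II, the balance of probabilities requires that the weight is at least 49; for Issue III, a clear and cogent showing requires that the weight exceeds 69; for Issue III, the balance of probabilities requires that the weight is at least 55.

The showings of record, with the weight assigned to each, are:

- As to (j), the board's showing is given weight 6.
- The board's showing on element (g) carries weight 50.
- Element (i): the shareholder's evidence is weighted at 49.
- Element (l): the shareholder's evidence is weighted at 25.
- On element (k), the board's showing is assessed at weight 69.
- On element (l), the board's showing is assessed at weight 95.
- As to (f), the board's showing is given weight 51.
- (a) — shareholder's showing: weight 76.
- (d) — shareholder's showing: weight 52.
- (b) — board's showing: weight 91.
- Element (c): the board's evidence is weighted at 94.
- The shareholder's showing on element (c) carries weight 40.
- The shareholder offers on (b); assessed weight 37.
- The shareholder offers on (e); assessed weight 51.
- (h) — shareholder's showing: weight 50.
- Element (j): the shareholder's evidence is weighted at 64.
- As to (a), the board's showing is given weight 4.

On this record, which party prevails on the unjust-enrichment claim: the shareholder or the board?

— Issue I —
At Stage I.1 the shareholder must meet a heightened civil standard (weight is at least 71): on (a) the weight is 76 less the opposing 4 gives net 72, which does reach 71, so (a) meets the standard.
  All elements met. The burden passes to the board.
At Stage I.2 the board must meet the balance of probabilities (weight is at least 55): on (b) the weight is 91 less the opposing 37 gives net 54, which does not reach 55, so (b) does not meet the standard; on (c) the weight is 94 less the opposing 40 gives net 54, < 55, so (c) does not meet the standard.
  Stage I.2 not carried; the board fails its burden.
The analysis ends at Stage I.2; the shareholder prevails on this issue.
— Issue II —
At Stage II.1 the shareholder must meet the balance of probabilities (weight is at least 49): on (d) the weight is 52, which does reach 49, so (d) meets the standard; on (e) the weight is 51, which does reach 49, so (e) meets the standard.
  Stage II.1 carried; the burden shifts to the board.
At Stage II.2 the board must meet the balance of probabilities (weight is at least 49): on (f) the weight is 51, which does reach 49, so (f) meets the standard; on (g) the weight is 50, ≥ 49, so (g) meets the standard.
  All elements met. The burden passes to the shareholder.
At Stage II.3 the shareholder must meet the balance of probabilities (weight is at least 49): on (h) the weight is 50, which does reach 49, so (h) meets the standard; on (i) the weight is 49, ≥ 49, so (i) meets the standard.
  The shareholder carries the last stage.
All stages carried — the shareholder prevails on this issue.
— Issue III —
At Stage III.1 the shareholder must meet the balance of probabilities (weight is at least 55): on (j) the weight is 64 less the opposing 6 gives net 58, which does reach 55, so (j) meets the standard.
  Stage III.1 is satisfied; the onus moves to the board.
At Stage III.2 the board must meet a clear and cogent showing (weight exceeds 69): on (k) the weight is 69, ≤ 69, so (k) does not meet the standard; on (l) the weight is 95 less the opposing 25 gives net 70, which does exceed 69, so (l) meets the standard.
  Not every element is met, so the board fails to carry Stage III.2.
So the shareholder prevails on this issue.
Per-issue: Issue I → shareholder; Issue II → shareholder; Issue III → shareholder. The shareholder must prevail on a majority of issues; overall, the shareholder prevails.

shareholder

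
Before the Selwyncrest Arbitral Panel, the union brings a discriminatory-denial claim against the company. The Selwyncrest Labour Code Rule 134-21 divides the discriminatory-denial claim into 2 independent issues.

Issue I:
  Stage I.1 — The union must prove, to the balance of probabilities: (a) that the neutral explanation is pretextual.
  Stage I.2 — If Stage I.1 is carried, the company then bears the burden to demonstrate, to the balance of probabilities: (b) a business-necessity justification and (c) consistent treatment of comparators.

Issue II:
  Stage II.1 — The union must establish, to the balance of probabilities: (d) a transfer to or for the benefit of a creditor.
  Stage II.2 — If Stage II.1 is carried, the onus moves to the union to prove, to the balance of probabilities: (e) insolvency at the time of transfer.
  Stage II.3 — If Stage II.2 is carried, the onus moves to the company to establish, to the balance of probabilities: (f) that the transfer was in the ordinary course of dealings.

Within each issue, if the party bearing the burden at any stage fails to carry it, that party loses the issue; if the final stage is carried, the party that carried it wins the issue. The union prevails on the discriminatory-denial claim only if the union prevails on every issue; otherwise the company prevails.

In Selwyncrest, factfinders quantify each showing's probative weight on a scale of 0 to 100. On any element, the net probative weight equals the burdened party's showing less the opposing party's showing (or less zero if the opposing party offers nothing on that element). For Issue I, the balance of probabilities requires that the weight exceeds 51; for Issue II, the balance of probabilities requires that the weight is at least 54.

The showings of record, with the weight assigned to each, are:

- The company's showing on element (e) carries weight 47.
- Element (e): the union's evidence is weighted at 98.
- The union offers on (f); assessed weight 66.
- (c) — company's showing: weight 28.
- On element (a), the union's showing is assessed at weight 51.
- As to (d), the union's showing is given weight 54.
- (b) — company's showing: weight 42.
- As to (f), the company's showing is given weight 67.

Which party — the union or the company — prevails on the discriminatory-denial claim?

— Issue I —
At Stage I.1 the union must meet the balance of probabilities (weight exceeds 51): on (a) the weight is 51, which does not exceed 51, so (a) does not meet the standard.
  The union does not carry Stage I.1.
The company prevails on this issue.
— Issue II —
Stage II.1 (union, the balance of probabilities, weight is at least 54): (d) 54 ≥ 54 — meets.
  Stage II.1 carried; the burden remains with the union.
Stage II.2 (union, the balance of probabilities, weight is at least 54): (e) net 98−47=51 < 54 — fails.
  Not every element is met, so the union fails to carry Stage II.2.
So the company prevails on this issue.
Per-issue: Issue I → company; Issue II → company. The union must prevail on every issue; overall, the company prevails.

company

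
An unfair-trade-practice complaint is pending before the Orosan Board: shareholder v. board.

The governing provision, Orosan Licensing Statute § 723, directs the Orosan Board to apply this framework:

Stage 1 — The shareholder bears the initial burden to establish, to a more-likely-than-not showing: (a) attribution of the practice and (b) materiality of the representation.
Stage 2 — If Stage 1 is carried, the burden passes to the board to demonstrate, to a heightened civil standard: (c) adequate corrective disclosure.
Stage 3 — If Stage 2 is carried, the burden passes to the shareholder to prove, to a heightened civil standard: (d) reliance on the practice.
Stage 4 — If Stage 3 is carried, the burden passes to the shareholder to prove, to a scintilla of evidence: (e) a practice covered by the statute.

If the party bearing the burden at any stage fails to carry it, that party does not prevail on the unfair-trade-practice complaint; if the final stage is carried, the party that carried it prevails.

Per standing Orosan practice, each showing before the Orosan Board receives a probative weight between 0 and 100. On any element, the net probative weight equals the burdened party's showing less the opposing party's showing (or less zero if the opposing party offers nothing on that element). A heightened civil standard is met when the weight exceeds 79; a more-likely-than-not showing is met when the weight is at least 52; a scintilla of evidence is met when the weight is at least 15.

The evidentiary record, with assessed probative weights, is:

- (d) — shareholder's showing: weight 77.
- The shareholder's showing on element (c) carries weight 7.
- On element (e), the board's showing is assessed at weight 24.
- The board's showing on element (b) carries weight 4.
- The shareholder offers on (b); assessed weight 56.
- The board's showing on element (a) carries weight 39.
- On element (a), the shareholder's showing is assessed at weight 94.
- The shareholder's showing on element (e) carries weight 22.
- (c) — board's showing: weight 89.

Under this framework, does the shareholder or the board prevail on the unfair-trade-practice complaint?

At Stage 1 the shareholder must meet a more-likely-than-not showing (weight is at least 52): on (a) the weight is 94 less the opposing 39 gives net 55, which does reach 52, so (a) meets the standard; on (b) the weight is 56 less the opposing 4 gives net 52, ≥ 52, so (b) meets the standard.
  All elements met. The burden passes to the board.
At Stage 2 the board must meet a heightened civil standard (weight exceeds 79): on (c) the weight is 89 less the opposing 7 gives net 82, which does exceed 79, so (c) meets the standard.
  All elements met. The burden passes to the shareholder.
At Stage 3 the shareholder must meet a heightened civil standard (weight exceeds 79): on (d) the weight is 77, which does not exceed 79, so (d) does not meet the standard.
  Stage 3 not carried; the shareholder fails its burden.
The analysis ends at Stage 3; the board prevails.

board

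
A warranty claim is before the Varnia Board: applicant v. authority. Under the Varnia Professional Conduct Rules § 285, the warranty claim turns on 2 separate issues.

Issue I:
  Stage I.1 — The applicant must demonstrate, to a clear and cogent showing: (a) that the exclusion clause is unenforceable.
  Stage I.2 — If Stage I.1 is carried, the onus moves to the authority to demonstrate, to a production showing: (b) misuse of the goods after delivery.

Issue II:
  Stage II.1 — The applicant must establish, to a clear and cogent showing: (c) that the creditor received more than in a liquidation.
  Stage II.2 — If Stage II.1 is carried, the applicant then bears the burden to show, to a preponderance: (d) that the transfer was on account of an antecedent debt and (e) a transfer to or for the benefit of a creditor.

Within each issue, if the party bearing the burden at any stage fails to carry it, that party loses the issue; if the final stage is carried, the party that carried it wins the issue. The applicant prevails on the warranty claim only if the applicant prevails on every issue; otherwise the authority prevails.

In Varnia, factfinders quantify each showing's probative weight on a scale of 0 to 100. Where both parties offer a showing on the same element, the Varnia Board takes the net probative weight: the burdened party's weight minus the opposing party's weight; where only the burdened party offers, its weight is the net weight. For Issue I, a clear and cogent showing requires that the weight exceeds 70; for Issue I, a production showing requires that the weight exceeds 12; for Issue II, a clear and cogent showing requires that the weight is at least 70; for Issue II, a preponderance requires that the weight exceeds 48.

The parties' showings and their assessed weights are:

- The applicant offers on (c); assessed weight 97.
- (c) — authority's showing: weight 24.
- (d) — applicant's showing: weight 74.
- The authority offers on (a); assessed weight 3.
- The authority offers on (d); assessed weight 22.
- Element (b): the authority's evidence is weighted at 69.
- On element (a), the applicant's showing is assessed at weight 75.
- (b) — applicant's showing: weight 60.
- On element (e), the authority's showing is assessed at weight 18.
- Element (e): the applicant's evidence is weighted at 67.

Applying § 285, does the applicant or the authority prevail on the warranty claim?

applicant

— Issue I —
Stage I.1 (applicant, a clear and cogent showing, weight exceeds 70): (a) net 75−3=72 > 70 — meets.
  Stage I.1 is satisfied; the onus moves to the authority.
Stage I.2 (authority, a production showing, weight exceeds 12): (b) net 69−60=9 ≤ 12 — fails.
  Not every element is met, so the authority fails to carry Stage I.2.
The applicant prevails on this issue.
— Issue II —
Stage II.1 — burden on applicant; standard: a clear and cogent showing (weight is at least 70).
    (c): 97 − 24 = 73 ≥ 70 [met]
  All elements met. The applicant retains the burden for Stage II.2.
Stage II.2 — burden on applicant; standard: a preponderance (weight exceeds 48).
    (d): 74 − 22 = 52 > 48 [met]
    (e): 67 − 18 = 49 > 48 [met]
  Stage II.2 carried; the final stage is satisfied.
All stages carried — the applicant prevails on this issue.
Per-issue: Issue I → applicant; Issue II → applicant. The applicant must prevail on every issue; overall, the applicant prevails.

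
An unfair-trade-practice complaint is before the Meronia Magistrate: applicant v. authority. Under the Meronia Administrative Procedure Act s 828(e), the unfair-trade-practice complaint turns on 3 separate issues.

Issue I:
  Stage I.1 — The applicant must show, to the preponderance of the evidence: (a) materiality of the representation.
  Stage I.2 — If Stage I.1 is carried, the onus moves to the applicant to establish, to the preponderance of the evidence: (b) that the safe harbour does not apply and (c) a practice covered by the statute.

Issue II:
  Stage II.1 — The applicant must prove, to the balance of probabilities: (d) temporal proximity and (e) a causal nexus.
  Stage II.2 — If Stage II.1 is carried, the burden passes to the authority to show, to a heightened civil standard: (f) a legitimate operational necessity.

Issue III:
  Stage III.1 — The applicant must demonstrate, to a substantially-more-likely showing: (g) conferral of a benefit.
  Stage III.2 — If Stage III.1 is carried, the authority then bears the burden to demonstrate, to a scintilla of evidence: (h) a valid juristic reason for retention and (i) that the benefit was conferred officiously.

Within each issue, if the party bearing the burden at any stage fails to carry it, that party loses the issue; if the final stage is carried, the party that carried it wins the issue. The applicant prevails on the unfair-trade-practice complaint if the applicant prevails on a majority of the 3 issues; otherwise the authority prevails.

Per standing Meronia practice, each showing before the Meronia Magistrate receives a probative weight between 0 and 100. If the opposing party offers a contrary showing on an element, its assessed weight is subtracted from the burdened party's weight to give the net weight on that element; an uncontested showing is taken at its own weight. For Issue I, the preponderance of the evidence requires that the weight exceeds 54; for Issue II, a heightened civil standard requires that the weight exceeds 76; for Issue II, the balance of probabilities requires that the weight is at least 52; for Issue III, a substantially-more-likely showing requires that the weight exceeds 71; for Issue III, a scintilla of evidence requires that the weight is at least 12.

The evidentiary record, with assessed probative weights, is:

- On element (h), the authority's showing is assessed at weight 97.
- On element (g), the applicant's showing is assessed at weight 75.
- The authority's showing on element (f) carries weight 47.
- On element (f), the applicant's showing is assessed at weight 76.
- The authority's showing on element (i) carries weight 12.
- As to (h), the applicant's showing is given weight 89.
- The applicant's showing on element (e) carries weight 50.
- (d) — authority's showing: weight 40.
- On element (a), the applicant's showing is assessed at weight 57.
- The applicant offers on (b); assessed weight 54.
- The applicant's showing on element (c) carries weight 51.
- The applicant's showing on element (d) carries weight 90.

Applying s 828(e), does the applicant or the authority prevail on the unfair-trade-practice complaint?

— Issue I —
Stage I.1 (applicant, the preponderance of the evidence, weight exceeds 54): (a) 57 > 54 — meets.
  Stage I.1 carried; the burden remains with the applicant.
Stage I.2 (applicant, the preponderance of the evidence, weight exceeds 54): (b) 54 ≤ 54 — fails; (c) 51 ≤ 54 — fails.
  Not every element is met, so the applicant fails to carry Stage I.2.
The analysis ends at Stage I.2; the authority prevails on this issue.
— Issue II —
Stage II.1 (applicant, the balance of probabilities, weight is at least 52): (d) net 90−40=50 < 52 — fails; (e) 50 < 52 — fails.
  The applicant does not carry Stage II.1.
So the authority prevails on this issue.
— Issue III —
Stage III.1 (applicant, a substantially-more-likely showing, weight exceeds 71): (g) 75 > 71 — meets.
  Stage III.1 is satisfied; the onus moves to the authority.
Stage III.2 (authority, a scintilla of evidence, weight is at least 12): (h) net 97−89=8 < 12 — fails; (i) 12 ≥ 12 — meets.
  The authority does not carry Stage III.2.
The applicant prevails on this issue.
Per-issue: Issue I → authority; Issue II → authority; Issue III → applicant. The applicant must prevail on a majority of issues; overall, the authority prevails.

authority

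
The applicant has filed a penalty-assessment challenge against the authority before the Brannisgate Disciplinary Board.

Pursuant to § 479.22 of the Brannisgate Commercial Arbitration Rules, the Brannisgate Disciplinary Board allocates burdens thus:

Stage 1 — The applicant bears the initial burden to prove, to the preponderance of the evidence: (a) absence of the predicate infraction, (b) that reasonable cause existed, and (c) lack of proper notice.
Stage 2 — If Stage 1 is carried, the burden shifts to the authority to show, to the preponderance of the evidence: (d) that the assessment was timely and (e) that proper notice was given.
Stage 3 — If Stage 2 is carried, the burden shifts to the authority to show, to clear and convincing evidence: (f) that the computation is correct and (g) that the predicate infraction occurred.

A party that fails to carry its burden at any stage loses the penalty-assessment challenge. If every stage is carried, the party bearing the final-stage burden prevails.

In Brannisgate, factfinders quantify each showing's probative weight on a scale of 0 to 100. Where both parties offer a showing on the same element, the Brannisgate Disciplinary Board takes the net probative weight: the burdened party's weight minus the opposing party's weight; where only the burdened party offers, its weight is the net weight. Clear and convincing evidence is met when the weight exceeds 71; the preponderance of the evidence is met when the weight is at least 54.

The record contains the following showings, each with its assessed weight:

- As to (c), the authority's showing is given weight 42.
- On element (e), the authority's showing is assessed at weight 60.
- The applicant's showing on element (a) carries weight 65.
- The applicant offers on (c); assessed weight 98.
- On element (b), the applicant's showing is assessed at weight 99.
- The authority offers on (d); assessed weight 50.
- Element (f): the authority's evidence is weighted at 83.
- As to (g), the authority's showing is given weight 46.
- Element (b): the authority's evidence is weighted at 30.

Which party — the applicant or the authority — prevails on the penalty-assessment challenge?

At Stage 1 the applicant must meet the preponderance of the evidence (weight is at least 54): on (a) the weight is 65, ≥ 54, so (a) meets the standard; on (b) the weight is 99 less the opposing 30 gives net 69, which does reach 54, so (b) meets the standard; on (c) the weight is 98 less the opposing 42 gives net 56, which does reach 54, so (c) meets the standard.
  Stage 1 carried; the burden shifts to the authority.
At Stage 2 the authority must meet the preponderance of the evidence (weight is at least 54): on (d) the weight is 50, which does not reach 54, so (d) does not meet the standard; on (e) the weight is 60, ≥ 54, so (e) meets the standard.
  The authority does not carry Stage 2.
So the applicant prevails.

applicant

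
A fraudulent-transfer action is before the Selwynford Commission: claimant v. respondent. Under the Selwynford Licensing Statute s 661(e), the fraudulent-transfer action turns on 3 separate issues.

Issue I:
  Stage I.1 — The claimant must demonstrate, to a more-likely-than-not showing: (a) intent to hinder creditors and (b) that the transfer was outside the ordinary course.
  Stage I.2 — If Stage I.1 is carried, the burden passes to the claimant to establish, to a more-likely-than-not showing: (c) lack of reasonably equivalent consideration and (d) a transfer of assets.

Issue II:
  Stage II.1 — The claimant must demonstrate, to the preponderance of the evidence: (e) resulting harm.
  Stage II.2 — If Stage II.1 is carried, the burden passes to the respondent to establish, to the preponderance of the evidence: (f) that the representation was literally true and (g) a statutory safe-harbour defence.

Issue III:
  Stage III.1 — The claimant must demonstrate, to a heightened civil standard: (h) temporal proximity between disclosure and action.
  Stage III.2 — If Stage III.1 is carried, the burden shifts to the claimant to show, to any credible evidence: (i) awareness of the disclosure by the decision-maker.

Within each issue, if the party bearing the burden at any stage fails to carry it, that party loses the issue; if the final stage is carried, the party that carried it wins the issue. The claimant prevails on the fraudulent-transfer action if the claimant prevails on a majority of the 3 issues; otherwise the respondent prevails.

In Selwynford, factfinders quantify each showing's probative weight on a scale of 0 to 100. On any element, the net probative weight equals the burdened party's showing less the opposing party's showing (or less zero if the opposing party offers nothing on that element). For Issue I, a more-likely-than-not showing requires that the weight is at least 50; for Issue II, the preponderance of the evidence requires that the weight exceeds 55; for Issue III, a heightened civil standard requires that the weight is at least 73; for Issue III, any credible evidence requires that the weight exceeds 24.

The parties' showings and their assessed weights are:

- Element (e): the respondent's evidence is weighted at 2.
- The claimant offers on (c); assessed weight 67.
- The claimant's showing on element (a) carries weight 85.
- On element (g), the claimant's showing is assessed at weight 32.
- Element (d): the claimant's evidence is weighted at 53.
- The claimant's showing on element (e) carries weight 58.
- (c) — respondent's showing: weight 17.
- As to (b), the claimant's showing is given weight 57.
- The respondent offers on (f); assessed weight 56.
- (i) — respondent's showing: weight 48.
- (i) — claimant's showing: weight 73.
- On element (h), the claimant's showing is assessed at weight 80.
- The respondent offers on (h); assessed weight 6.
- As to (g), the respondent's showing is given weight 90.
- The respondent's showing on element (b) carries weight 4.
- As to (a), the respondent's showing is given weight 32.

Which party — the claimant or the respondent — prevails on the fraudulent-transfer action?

claimant

— Issue I —
At Stage I.1 the claimant must meet a more-likely-than-not showing (weight is at least 50): on (a) the weight is 85 less the opposing 32 gives net 53, ≥ 50, so (a) meets the standard; on (b) the weight is 57 less the opposing 4 gives net 53, ≥ 50, so (b) meets the standard.
  Stage I.1 is satisfied; the claimant continues to bear the burden.
At Stage I.2 the claimant must meet a more-likely-than-not showing (weight is at least 50): on (c) the weight is 67 less the opposing 17 gives net 50, which does reach 50, so (c) meets the standard; on (d) the weight is 53, ≥ 50, so (d) meets the standard.
  All elements met at the final stage.
With every stage satisfied, the claimant prevails on this issue.
— Issue II —
At Stage II.1 the claimant must meet the preponderance of the evidence (weight exceeds 55): on (e) the weight is 58 less the opposing 2 gives net 56, > 55, so (e) meets the standard.
  Stage II.1 is satisfied; the onus moves to the respondent.
At Stage II.2 the respondent must meet the preponderance of the evidence (weight exceeds 55): on (f) the weight is 56, which does exceed 55, so (f) meets the standard; on (g) the weight is 90 less the opposing 32 gives net 58, > 55, so (g) meets the standard.
  Stage II.2 carried; the final stage is satisfied.
Every stage carried; the respondent prevails on this issue.
— Issue III —
At Stage III.1 the claimant must meet a heightened civil standard (weight is at least 73): on (h) the weight is 80 less the opposing 6 gives net 74, ≥ 73, so (h) meets the standard.
  Stage III.1 carried; the burden remains with the claimant.
At Stage III.2 the claimant must meet any credible evidence (weight exceeds 24): on (i) the weight is 73 less the opposing 48 gives net 25, which does exceed 24, so (i) meets the standard.
  The claimant carries the last stage.
Every stage carried; the claimant prevails on this issue.
Per-issue: Issue I → claimant; Issue II → respondent; Issue III → claimant. The claimant must prevail on a majority of issues; overall, the claimant prevails.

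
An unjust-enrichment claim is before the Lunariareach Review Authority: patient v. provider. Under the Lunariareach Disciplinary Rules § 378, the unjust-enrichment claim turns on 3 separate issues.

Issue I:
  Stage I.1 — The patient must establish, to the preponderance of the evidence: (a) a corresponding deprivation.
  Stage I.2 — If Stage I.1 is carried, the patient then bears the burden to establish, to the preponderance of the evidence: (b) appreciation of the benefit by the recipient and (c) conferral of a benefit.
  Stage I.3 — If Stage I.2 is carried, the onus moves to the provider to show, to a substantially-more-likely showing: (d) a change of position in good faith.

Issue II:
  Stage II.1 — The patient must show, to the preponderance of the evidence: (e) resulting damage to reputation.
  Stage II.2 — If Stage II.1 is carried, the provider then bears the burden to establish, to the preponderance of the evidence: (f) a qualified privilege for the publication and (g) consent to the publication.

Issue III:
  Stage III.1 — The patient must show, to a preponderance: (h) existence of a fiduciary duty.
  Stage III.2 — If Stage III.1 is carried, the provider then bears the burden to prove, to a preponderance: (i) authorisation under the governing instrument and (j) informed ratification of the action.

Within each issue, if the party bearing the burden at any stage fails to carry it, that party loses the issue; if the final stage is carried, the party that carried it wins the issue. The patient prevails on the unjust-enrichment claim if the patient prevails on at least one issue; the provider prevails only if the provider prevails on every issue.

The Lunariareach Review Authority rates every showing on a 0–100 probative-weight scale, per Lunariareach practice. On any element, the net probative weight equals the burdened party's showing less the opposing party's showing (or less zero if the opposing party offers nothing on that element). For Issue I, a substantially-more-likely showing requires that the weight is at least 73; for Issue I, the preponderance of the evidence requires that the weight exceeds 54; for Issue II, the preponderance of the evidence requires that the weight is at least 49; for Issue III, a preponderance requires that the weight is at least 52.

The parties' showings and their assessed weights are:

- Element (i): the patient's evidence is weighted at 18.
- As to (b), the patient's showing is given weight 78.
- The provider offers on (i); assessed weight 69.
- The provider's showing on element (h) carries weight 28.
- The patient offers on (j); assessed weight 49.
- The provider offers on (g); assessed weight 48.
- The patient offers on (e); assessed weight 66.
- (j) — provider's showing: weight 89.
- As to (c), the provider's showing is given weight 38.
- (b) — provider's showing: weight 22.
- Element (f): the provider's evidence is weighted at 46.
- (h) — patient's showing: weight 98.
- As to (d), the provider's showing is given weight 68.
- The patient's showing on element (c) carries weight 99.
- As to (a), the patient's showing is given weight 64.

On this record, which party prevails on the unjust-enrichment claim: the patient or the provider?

— Issue I —
At Stage I.1 the patient must meet the preponderance of the evidence (weight exceeds 54): on (a) the weight is 64, which does exceed 54, so (a) meets the standard.
  All elements met. The patient retains the burden for Stage I.2.
At Stage I.2 the patient must meet the preponderance of the evidence (weight exceeds 54): on (b) the weight is 78 less the opposing 22 gives net 56, which does exceed 54, so (b) meets the standard; on (c) the weight is 99 less the opposing 38 gives net 61, > 54, so (c) meets the standard.
  All elements met. The burden passes to the provider.
At Stage I.3 the provider must meet a substantially-more-likely showing (weight is at least 73): on (d) the weight is 68, < 73, so (d) does not meet the standard.
  Stage I.3 not carried; the provider fails its burden.
The analysis ends at Stage I.3; the patient prevails on this issue.
— Issue II —
At Stage II.1 the patient must meet the preponderance of the evidence (weight is at least 49): on (e) the weight is 66, which does reach 49, so (e) meets the standard.
  The patient carries Stage II.1; the provider now bears the burden.
At Stage II.2 the provider must meet the preponderance of the evidence (weight is at least 49): on (f) the weight is 46, < 49, so (f) does not meet the standard; on (g) the weight is 48, < 49, so (g) does not meet the standard.
  Stage II.2 not carried; the provider fails its burden.
The patient prevails on this issue.
— Issue III —
At Stage III.1 the patient must meet a preponderance (weight is at least 52): on (h) the weight is 98 less the opposing 28 gives net 70, ≥ 52, so (h) meets the standard.
  All elements met. The burden passes to the provider.
At Stage III.2 the provider must meet a preponderance (weight is at least 52): on (i) the weight is 69 less the opposing 18 gives net 51, < 52, so (i) does not meet the standard; on (j) the weight is 89 less the opposing 49 gives net 40, which does not reach 52, so (j) does not meet the standard.
  The provider does not carry Stage III.2.
So the patient prevails on this issue.
Per-issue: Issue I → patient; Issue II → patient; Issue III → patient. The patient must prevail on at least one issue; overall, the patient prevails.

patient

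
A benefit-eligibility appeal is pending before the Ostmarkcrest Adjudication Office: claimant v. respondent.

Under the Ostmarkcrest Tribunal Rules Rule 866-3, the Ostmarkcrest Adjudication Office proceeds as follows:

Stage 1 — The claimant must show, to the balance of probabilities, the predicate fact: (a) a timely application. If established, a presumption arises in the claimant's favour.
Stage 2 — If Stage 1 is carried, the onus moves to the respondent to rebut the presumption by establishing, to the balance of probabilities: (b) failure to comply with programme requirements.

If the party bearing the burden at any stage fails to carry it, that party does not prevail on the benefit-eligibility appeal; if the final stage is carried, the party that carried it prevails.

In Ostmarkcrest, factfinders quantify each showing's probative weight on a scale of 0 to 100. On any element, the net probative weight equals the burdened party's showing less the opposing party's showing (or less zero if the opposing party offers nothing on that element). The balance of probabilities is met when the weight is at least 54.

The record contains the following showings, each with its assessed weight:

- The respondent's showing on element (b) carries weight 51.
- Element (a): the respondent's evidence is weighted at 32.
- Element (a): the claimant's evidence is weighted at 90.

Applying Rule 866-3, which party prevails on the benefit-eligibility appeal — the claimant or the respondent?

Stage 1 (claimant, the balance of probabilities, weight is at least 54): (a) net 90−32=58 ≥ 54 — meets.
  Stage 1 is satisfied; the onus moves to the respondent.
Stage 2 (respondent, the balance of probabilities, weight is at least 54): (b) 51 < 54 — fails.
  Not every element is met, so the respondent fails to carry Stage 2.
So the claimant prevails.

claimant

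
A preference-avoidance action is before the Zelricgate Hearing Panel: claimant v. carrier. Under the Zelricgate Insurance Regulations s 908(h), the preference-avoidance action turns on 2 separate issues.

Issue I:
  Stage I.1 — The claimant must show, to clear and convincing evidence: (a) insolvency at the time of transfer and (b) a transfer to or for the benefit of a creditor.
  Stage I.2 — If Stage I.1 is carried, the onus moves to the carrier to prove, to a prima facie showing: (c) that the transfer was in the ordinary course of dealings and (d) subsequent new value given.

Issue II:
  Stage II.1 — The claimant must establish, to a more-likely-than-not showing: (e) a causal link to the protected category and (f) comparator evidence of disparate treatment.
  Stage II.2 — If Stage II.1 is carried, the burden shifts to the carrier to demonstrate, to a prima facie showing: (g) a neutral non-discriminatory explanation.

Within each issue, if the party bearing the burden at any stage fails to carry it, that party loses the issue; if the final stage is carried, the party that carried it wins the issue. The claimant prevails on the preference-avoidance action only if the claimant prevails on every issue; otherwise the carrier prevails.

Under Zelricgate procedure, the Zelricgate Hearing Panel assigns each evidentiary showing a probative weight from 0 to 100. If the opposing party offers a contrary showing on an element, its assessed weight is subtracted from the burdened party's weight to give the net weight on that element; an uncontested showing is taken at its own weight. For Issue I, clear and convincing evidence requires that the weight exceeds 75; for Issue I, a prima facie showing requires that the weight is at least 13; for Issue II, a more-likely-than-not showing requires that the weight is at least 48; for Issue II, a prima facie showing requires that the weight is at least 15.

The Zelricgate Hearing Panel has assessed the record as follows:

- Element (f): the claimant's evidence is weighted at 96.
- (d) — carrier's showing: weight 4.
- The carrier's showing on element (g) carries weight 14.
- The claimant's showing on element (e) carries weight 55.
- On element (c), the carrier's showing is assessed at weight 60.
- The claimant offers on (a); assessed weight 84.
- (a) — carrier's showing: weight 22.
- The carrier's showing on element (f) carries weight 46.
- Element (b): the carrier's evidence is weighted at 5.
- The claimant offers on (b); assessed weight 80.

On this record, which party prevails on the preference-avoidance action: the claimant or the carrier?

— Issue I —
Stage I.1 (claimant, clear and convincing evidence, weight exceeds 75): (a) net 84−22=62 ≤ 75 — fails; (b) net 80−5=75 ≤ 75 — fails.
  Stage I.1 not carried; the claimant fails its burden.
So the carrier prevails on this issue.
— Issue II —
At Stage II.1 the claimant must meet a more-likely-than-not showing (weight is at least 48): on (e) the weight is 55, which does reach 48, so (e) meets the standard; on (f) the weight is 96 less the opposing 46 gives net 50, ≥ 48, so (f) meets the standard.
  Stage II.1 carried; the burden shifts to the carrier.
At Stage II.2 the carrier must meet a prima facie showing (weight is at least 15): on (g) the weight is 14, < 15, so (g) does not meet the standard.
  Stage II.2 not carried; the carrier fails its burden.
The analysis ends at Stage II.2; the claimant prevails on this issue.
Per-issue: Issue I → carrier; Issue II → claimant. The claimant must prevail on every issue; overall, the carrier prevails.

carrier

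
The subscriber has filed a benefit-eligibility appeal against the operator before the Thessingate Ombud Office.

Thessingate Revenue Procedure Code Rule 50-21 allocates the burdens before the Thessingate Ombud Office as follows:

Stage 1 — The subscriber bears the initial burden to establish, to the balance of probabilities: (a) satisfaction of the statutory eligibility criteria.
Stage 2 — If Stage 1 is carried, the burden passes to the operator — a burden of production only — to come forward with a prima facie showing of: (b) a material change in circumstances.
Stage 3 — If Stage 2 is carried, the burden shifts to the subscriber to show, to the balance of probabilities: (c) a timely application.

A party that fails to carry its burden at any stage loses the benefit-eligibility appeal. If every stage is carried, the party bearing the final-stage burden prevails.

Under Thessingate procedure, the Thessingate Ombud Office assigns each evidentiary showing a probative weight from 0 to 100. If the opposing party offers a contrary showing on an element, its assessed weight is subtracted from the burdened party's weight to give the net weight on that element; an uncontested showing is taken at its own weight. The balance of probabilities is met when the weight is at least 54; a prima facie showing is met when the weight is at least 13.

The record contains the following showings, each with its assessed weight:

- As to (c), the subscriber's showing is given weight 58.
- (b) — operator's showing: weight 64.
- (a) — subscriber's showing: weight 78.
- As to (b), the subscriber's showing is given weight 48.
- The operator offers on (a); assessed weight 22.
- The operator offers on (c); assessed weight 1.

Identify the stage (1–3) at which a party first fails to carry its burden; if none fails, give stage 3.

stage 3

Stage 1 — burden on subscriber; standard: the balance of probabilities (weight is at least 54).
    (a): 78 − 22 = 56 ≥ 54 [met]
  The subscriber carries Stage 1; the operator now bears the burden.
Stage 2 — burden on operator; standard: a prima facie showing (weight is at least 13).
    (b): 64 − 48 = 16 ≥ 13 [met]
  All elements met. The burden passes to the subscriber.
Stage 3 — burden on subscriber; standard: the balance of probabilities (weight is at least 54).
    (c): 58 − 1 = 57 ≥ 54 [met]
  Stage 3 carried; the final stage is satisfied.
With every stage satisfied, the subscriber prevails.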